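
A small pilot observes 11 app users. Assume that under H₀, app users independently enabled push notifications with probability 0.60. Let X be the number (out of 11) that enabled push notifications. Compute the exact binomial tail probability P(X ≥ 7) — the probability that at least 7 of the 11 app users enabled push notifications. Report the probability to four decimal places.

P = 0.5328

X ~ Binomial(n=11, p=0.60).
P(X ≥ 7) = Σ_{j=7}^{11} C(11,j)·0.60^j·0.40^{11−j}.
= 0.236490 + 0.177367 + 0.088684 + 0.026605 + 0.003628 = 0.5328.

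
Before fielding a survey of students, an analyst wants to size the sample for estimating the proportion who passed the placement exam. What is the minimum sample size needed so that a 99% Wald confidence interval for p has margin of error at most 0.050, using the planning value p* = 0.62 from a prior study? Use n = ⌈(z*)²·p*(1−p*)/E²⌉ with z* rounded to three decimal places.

n = 626

The 99% critical value is z* = 2.576.
p*(1−p*) = 0.62·0.38 = 0.2356.
Required n before rounding: 6.635776 × 0.2356 / 0.050² = 625.356.
⌈625.356⌉ = 626.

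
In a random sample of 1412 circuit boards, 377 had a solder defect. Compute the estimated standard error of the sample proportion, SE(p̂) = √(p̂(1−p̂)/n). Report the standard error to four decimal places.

SE = 0.0118

p̂ = 377/1412 = 0.26700.
p̂(1−p̂) = 0.26700·0.73300 = 0.195711.
SE = √(0.195711/1412) = √0.000138606 = 0.0118.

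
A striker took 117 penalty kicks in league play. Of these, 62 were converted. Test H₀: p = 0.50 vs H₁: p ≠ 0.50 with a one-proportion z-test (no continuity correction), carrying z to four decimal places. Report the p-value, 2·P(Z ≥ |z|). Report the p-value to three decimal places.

Sample proportion p̂ = 62/117 = 0.52991.
Under H₀, SE = √(p₀(1−p₀)/n) = √(0.50·0.50/117) = √0.002136752 = 0.046225.
z = (p̂ − p₀)/SE = (62/117 − 0.50)/0.046225 ≈ 0.6472.
From the standard normal, 2·P(Z ≥ |z|) = 0.518.

p-value = 0.518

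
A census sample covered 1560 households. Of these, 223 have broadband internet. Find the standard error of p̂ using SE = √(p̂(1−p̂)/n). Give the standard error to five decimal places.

With x = 223 successes in n = 1560, p̂ = 0.14295.
p̂(1−p̂) = 0.122515.
SE = √(0.122515/1560) = 0.00886.

SE = 0.00886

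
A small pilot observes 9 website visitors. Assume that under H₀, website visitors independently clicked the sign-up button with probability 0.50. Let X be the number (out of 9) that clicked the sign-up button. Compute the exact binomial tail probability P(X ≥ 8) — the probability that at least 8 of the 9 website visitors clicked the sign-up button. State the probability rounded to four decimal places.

X is binomial with n = 9 and p = 0.50.
P(X ≥ 8) = C(9,8)·0.50^8·0.50^1 + C(9,9)·0.50^9·0.50^0.
= 0.017578 + 0.001953 = 0.0195.

P = 0.0195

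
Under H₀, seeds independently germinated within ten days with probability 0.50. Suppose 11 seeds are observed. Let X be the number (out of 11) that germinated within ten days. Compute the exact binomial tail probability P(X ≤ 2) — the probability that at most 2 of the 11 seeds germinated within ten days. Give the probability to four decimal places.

P = 0.0327

X ~ Binomial(n=11, p=0.50).
P(X ≤ 2) = C(11,0)·0.50^0·0.50^11 + C(11,1)·0.50^1·0.50^10 + C(11,2)·0.50^2·0.50^9.
= 0.000488 + 0.005371 + 0.026855 = 0.0327.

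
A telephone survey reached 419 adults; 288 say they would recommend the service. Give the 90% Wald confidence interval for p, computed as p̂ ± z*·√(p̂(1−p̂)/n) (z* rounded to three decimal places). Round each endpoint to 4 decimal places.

p̂ = 288/419 = 0.68735.
SE = √(p̂(1−p̂)/n) = √(0.214900/419) = 0.022647.
For 90% confidence, z* = 1.645.
Margin of error: 1.645 × 0.022647 = 0.03725.
Interval: 0.68735 ± 0.03725 → (0.6501, 0.7246).

(0.6501, 0.7246)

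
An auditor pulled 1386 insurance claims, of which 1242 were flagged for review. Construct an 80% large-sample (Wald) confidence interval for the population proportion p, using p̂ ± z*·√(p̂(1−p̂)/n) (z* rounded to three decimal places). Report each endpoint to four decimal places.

(0.8856, 0.9066)

Sample proportion p̂ = 1242/1386 = 0.89610.
Standard error of p̂: √(0.093102/1386) = √0.000067173 = 0.008196.
z* = 1.282 at the 80% level.
Margin of error: 1.282 × 0.008196 = 0.01051.
Interval: 0.89610 ± 0.01051 → (0.8856, 0.9066).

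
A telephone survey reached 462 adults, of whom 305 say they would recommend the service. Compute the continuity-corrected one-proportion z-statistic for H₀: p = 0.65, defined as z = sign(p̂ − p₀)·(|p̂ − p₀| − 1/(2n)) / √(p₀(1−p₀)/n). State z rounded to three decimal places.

z = 0.410

With x = 305 successes in n = 462, p̂ = 0.66017. p̂ − p₀ = 0.010173.
1/(2n) = 0.001082.
Corrected numerator: |0.010173| − 0.001082 = 0.009091.
Under H₀, SE = √(p₀(1−p₀)/n) = √(0.65·0.35/462) = √0.000492424 = 0.022191.
z = +0.009091/0.022191 = 0.410.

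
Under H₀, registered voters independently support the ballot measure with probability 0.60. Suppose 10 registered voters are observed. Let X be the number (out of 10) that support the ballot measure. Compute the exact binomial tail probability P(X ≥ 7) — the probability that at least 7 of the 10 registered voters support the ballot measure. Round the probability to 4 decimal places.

X ~ Binomial(n=10, p=0.60).
P(X ≥ 7) = C(10,7)·0.60^7·0.40^3 + C(10,8)·0.60^8·0.40^2 + C(10,9)·0.60^9·0.40^1 + C(10,10)·0.60^10·0.40^0.
= 0.214991 + 0.120932 + 0.040311 + 0.006047 = 0.3823.

P = 0.3823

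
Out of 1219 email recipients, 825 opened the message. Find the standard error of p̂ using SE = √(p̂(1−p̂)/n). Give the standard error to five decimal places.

With x = 825 successes in n = 1219, p̂ = 0.67678.
p̂(1−p̂) = 0.218749.
Dividing by n and taking the root: √0.000179450 = 0.01340.

SE = 0.01340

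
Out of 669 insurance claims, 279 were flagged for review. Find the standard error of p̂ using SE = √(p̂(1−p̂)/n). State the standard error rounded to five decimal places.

The sample proportion is 279/669 = 0.41704.
p̂(1−p̂) = 0.243118.
SE = √(0.243118/669) = √0.000363405 = 0.01906.

SE = 0.01906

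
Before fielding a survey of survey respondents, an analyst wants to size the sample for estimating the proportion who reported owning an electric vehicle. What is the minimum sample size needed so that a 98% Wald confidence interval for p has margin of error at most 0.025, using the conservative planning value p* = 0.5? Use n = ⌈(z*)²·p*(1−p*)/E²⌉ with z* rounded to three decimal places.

n = 2165

The 98% critical value is z* = 2.326.
p*(1−p*) = 0.50·0.50 = 0.2500.
Required n before rounding: 5.410276 × 0.2500 / 0.025² = 2164.110.
⌈2164.110⌉ = 2165.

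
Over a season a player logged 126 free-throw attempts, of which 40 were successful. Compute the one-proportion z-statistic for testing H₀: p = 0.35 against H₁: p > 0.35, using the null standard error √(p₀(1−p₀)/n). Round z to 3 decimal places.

The sample proportion is 40/126 = 0.31746.
Null standard error: √(0.35·0.65/126) = √0.001805556 = 0.042492.
Test statistic: z = -0.03254/0.042492 = -0.766.

z = -0.766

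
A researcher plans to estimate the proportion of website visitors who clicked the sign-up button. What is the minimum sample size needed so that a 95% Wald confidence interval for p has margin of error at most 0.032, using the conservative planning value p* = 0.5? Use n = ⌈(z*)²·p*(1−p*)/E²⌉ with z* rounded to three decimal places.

n = 938

z* = 1.960 at the 95% level.
p*(1−p*) = 0.50·0.50 = 0.2500.
Required n before rounding: 3.841600 × 0.2500 / 0.032² = 937.891.
Rounding up, n = 938.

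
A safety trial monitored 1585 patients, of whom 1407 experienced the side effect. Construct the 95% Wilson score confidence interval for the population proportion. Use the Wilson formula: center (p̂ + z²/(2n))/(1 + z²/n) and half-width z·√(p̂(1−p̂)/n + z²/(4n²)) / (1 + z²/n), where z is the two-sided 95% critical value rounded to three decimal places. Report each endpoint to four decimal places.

Here p̂ = 1407/1585 = 0.88770 and z = 1.960 (z² = 3.841600).
Denominator 1 + z²/n = 1 + 3.841600/1585 = 1.002424.
Center = (0.88770 + 0.001212)/1.002424 = 0.88676.
Radicand: p̂(1−p̂)/n + z²/(4n²) = 0.000062896 + 0.000000382 = 0.000063278.
Half-width = 1.960·√0.000063278/1.002424 = 0.01555.
Interval: 0.88676 ± 0.01555 → (0.8712, 0.9023).

(0.8712, 0.9023)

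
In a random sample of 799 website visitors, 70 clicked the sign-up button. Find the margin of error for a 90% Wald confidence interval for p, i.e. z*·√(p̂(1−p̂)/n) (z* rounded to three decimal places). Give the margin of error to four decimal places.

With x = 70 successes in n = 799, p̂ = 0.08761.
Standard error of p̂: √(0.079934/799) = √0.000100043 = 0.010002.
z* = 1.645 at the 90% level.
So ME = 0.0165.

ME = 0.0165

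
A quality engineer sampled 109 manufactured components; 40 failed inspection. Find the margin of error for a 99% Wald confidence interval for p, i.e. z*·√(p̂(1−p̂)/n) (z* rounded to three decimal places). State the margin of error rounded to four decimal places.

ME = 0.1189

p̂ = 40/109 = 0.36697.
SE(p̂) = √(0.36697·0.63303/109) = 0.046165.
z* = 2.576 at the 99% level.
So ME = 0.1189.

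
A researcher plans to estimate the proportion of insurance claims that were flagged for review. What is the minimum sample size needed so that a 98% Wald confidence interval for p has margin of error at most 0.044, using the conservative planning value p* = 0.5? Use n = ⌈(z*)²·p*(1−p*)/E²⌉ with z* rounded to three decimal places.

n = 699

z* = 2.326 at the 98% level.
p*(1−p*) = 0.50·0.50 = 0.2500.
Required n before rounding: 5.410276 × 0.2500 / 0.044² = 698.641.
⌈698.641⌉ = 699.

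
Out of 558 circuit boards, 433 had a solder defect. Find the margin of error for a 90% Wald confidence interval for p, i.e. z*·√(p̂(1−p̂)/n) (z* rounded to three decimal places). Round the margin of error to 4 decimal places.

p̂ = 433/558 = 0.77599.
SE(p̂) = √(0.77599·0.22401/558) = 0.017650.
The 90% critical value is z* = 1.645.
So ME = 0.0290.

ME = 0.0290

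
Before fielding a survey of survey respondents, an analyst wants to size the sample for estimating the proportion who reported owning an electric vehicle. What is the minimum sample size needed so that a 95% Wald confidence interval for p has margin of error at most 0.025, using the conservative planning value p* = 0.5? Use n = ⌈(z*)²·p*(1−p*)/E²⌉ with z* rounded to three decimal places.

n = 1537

For 95% confidence, z* = 1.960.
p*(1−p*) = 0.2500.
Required n before rounding: 3.841600 × 0.2500 / 0.025² = 1536.640.
⌈1536.640⌉ = 1537.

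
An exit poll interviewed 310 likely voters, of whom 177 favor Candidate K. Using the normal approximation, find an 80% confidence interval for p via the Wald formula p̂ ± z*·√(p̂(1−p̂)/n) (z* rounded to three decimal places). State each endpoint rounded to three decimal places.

(0.535, 0.607)

Sample proportion p̂ = 177/310 = 0.57097.
SE(p̂) = √(0.57097·0.42903/310) = 0.028111.
z* = 1.282 at the 80% level.
Margin = 1.282·0.028111 = 0.03604.
CI: 0.57097 ± 0.03604 = (0.535, 0.607).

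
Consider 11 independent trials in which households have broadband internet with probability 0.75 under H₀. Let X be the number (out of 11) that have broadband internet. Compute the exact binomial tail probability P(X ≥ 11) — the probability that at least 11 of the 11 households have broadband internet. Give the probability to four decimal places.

P = 0.0422

X ~ Binomial(n=11, p=0.75).
P(X ≥ 11) = C(11,11)·0.75^11·0.25^0.
= 0.042235 = 0.0422.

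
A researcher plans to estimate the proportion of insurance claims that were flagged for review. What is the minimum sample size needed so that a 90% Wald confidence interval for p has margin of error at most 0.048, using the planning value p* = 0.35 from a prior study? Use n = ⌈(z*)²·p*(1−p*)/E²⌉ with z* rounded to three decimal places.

For 90% confidence, z* = 1.645.
p*(1−p*) = 0.35·0.65 = 0.2275.
Required n before rounding: 2.706025 × 0.2275 / 0.048² = 267.196.
⌈267.196⌉ = 268.

n = 268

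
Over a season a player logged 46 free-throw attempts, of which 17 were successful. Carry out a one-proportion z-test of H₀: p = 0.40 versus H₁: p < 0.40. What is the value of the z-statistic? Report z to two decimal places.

z = -0.42

With x = 17 successes in n = 46, p̂ = 0.36957.
SE₀ = √(0.40·0.60/46) = 0.072232.
Test statistic: z = -0.03043/0.072232 = -0.42.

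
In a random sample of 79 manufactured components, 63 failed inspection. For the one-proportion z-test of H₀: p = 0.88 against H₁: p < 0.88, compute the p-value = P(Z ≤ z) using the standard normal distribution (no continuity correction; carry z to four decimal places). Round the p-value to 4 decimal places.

p-value = 0.0120

Sample proportion p̂ = 63/79 = 0.79747.
Under H₀, SE = √(p₀(1−p₀)/n) = √(0.88·0.12/79) = √0.001336709 = 0.036561.
Test statistic (full precision, shown to 4 dp): z = (63/79 − 0.88)/SE₀ ≈ -2.2574.
p-value = P(Z ≤ z) with z = -2.2574 → 0.0120.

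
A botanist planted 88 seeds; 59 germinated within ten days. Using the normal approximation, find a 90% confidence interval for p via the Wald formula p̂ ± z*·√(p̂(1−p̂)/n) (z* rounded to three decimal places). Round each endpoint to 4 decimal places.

p̂ = 59/88 = 0.67045.
SE = √(p̂(1−p̂)/n) = √(0.220945/88) = 0.050107.
For 90% confidence, z* = 1.645.
Margin = 1.645·0.050107 = 0.08243.
CI: 0.67045 ± 0.08243 = (0.5880, 0.7529).

(0.5880, 0.7529)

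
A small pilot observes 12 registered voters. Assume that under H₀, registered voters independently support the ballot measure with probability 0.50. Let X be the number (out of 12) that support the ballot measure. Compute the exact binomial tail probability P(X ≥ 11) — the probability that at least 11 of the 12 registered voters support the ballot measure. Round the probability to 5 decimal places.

P = 0.00317

X is binomial with n = 12 and p = 0.50.
P(X ≥ 11) = C(12,11)·0.50^11·0.50^1 + C(12,12)·0.50^12·0.50^0.
= 0.002930 + 0.000244 = 0.00317.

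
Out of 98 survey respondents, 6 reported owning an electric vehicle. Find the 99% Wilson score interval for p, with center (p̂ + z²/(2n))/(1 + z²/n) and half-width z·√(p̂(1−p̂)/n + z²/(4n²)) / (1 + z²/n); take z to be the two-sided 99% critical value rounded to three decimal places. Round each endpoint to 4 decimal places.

(0.0226, 0.1555)

p̂ = 6/98 = 0.06122; z = 2.576, so z² = 6.635776.
Denominator 1 + z²/n = 1 + 6.635776/98 = 1.067712.
Center = (0.06122 + 0.033856)/1.067712 = 0.08905.
Radicand: p̂(1−p̂)/n + z²/(4n²) = 0.000586490 + 0.000172735 = 0.000759225.
Half-width = 2.576·√0.000759225/1.067712 = 0.06648.
So the interval runs from 0.0226 to 0.1555.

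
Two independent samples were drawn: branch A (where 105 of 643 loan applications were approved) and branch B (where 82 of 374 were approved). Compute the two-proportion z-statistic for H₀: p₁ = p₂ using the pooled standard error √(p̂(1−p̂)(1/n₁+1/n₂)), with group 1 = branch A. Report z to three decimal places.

Sample proportions: p̂₁ = 105/643 = 0.16330 and p̂₂ = 82/374 = 0.21925.
Pooled p̂ = (105+82)/(643+374) = 187/1017 = 0.18387.
Pooled SE = √[0.1500644·0.00422901] ≈ 0.025192.
z = (p̂₁ − p̂₂)/SE = (0.16330 − 0.21925)/0.025192 = -0.05595/0.025192 = -2.221.

z = -2.221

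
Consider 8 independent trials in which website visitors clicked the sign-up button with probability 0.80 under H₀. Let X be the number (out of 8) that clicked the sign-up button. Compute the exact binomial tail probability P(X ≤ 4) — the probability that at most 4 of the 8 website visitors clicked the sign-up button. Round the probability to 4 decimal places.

X ~ Binomial(n=8, p=0.80).
P(X ≤ 4) = Σ_{j=0}^{4} C(8,j)·0.80^j·0.20^{8−j}.
= 0.000003 + 0.000082 + 0.001147 + 0.009175 + 0.045875 = 0.0563.

P = 0.0563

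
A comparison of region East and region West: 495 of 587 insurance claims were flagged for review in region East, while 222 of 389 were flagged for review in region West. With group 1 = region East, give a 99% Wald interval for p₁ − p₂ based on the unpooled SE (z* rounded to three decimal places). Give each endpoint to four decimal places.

(0.1973, 0.3479)

p̂₁ = 495/587 = 0.84327, p̂₂ = 222/389 = 0.57069; p̂₁ − p̂₂ = 0.27258.
SE = √(0.000225154 + 0.000629826) = √0.000854980 = 0.029240.
z* = 2.576 at the 99% level. Margin of error = 0.07532.
Interval: 0.27258 ± 0.07532 → (0.1973, 0.3479).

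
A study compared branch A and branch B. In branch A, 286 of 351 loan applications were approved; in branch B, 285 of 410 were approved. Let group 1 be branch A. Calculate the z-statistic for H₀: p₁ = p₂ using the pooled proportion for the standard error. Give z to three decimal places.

z = 3.803

Sample proportions: p̂₁ = 286/351 = 0.81481 and p̂₂ = 285/410 = 0.69512.
Pooled p̂ = (286+285)/(351+410) = 571/761 = 0.75033.
Pooled SE = √[0.1873356·0.00528803] ≈ 0.031474.
z = 0.11969/0.031474 = 3.803.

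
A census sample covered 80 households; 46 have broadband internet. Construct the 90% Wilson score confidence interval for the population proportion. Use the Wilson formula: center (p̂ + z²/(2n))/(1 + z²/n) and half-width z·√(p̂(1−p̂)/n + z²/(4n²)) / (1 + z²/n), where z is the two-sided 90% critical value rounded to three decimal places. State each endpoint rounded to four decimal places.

p̂ = 46/80 = 0.57500; z = 1.645, so z² = 2.706025.
Denominator 1 + z²/n = 1 + 2.706025/80 = 1.033825.
Center = (0.57500 + 0.016913)/1.033825 = 0.57255.
Radicand: p̂(1−p̂)/n + z²/(4n²) = 0.003054688 + 0.000105704 = 0.003160392.
Half-width = 1.645·√0.003160392/1.033825 = 0.08945.
So the interval runs from 0.4831 to 0.6620.

(0.4831, 0.6620)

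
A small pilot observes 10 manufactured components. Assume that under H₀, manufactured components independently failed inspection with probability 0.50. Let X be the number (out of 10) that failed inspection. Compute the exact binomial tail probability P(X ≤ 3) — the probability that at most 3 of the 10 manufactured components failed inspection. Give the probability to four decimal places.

X is binomial with n = 10 and p = 0.50.
P(X ≤ 3) = C(10,0)·0.50^0·0.50^10 + C(10,1)·0.50^1·0.50^9 + C(10,2)·0.50^2·0.50^8 + C(10,3)·0.50^3·0.50^7.
= 0.000977 + 0.009766 + 0.043945 + 0.117188 = 0.1719.

P = 0.1719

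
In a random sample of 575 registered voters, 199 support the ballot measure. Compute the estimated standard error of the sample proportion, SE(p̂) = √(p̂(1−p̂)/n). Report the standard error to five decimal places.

With x = 199 successes in n = 575, p̂ = 0.34609.
p̂(1−p̂) = 0.34609·0.65391 = 0.226312.
SE = √(0.226312/575) = √0.000393586 = 0.01984.

SE = 0.01984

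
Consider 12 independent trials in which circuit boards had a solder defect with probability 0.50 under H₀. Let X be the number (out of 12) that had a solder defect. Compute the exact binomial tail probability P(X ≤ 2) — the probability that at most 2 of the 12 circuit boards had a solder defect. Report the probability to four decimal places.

X ~ Binomial(n=12, p=0.50).
P(X ≤ 2) = C(12,0)·0.50^0·0.50^12 + C(12,1)·0.50^1·0.50^11 + C(12,2)·0.50^2·0.50^10.
= 0.000244 + 0.002930 + 0.016113 = 0.0193.

P = 0.0193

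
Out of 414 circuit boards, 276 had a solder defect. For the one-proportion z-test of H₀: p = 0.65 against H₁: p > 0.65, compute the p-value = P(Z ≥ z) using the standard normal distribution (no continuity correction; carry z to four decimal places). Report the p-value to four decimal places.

Sample proportion p̂ = 276/414 = 0.66667.
Null standard error: √(0.65·0.35/414) = √0.000549517 = 0.023442.
z = (p̂ − p₀)/SE = (276/414 − 0.65)/0.023442 ≈ 0.7110.
From the standard normal, P(Z ≥ z) = 0.2385.

p-value = 0.2385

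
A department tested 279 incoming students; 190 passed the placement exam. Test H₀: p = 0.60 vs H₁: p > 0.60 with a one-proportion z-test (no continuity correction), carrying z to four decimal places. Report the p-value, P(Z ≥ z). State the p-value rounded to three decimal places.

Sample proportion p̂ = 190/279 = 0.68100.
SE₀ = √(0.60·0.40/279) = 0.029329.
Test statistic (full precision, shown to 4 dp): z = (190/279 − 0.60)/SE₀ ≈ 2.7619.
From the standard normal, P(Z ≥ z) = 0.003.

p-value = 0.003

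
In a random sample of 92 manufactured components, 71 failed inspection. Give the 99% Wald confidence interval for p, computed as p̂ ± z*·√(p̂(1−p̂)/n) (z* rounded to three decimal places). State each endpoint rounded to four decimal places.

(0.6590, 0.8845)

p̂ = 71/92 = 0.77174.
SE(p̂) = √(0.77174·0.22826/92) = 0.043758.
z* = 2.576 at the 99% level.
Margin of error: 2.576 × 0.043758 = 0.11272.
So the interval runs from 0.6590 to 0.8845.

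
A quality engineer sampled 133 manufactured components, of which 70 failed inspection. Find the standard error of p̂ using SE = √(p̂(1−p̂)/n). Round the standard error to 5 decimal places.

With x = 70 successes in n = 133, p̂ = 0.52632.
p̂(1−p̂) = 0.249307.
SE = √(0.249307/133) = √0.001874489 = 0.04330.

SE = 0.04330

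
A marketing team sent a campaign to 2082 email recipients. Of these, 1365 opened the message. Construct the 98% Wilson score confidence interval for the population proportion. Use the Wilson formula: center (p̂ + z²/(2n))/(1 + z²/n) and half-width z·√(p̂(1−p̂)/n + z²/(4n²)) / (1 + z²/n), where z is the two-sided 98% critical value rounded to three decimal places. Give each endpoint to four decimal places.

p̂ = 1365/2082 = 0.65562; z = 2.326, so z² = 5.410276.
1 + z²/n = 1.002599.
Adjusted center: (0.65562 + z²/(2n))/1.002599 = 0.65522.
Radicand: p̂(1−p̂)/n + z²/(4n²) = 0.000108445 + 0.000000312 = 0.000108757.
Half-width = z·√(radicand)/denom = 2.326·0.010429/1.002599 = 0.02419.
Interval: 0.65522 ± 0.02419 → (0.6310, 0.6794).

(0.6310, 0.6794)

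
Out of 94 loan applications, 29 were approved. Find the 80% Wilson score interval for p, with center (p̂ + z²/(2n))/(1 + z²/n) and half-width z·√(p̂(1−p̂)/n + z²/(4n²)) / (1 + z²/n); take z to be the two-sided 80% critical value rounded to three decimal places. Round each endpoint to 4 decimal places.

p̂ = 29/94 = 0.30851; z = 1.282, so z² = 1.643524.
Denominator 1 + z²/n = 1 + 1.643524/94 = 1.017484.
Adjusted center: (0.30851 + z²/(2n))/1.017484 = 0.31180.
Radicand: p̂(1−p̂)/n + z²/(4n²) = 0.002269487 + 0.000046501 = 0.002315988.
Half-width = z·√(radicand)/denom = 1.282·0.048125/1.017484 = 0.06064.
CI: 0.31180 ± 0.06064 = (0.2512, 0.3724).

(0.2512, 0.3724)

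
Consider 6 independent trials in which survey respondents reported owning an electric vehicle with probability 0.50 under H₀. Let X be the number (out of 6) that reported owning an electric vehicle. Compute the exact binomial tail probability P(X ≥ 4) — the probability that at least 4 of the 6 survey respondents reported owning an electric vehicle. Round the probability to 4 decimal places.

X ~ Binomial(n=6, p=0.50).
P(X ≥ 4) = C(6,4)·0.50^4·0.50^2 + C(6,5)·0.50^5·0.50^1 + C(6,6)·0.50^6·0.50^0.
= 0.234375 + 0.093750 + 0.015625 = 0.3438.

P = 0.3438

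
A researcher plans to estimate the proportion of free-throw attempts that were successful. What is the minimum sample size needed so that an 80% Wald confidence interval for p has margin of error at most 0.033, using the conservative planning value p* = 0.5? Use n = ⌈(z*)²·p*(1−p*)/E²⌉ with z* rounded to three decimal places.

n = 378

The 80% critical value is z* = 1.282.
p*(1−p*) = 0.50·0.50 = 0.2500.
(z*)²·p*(1−p*)/E² = 1.643524·0.2500/0.001089 = 377.301.
⌈377.301⌉ = 378.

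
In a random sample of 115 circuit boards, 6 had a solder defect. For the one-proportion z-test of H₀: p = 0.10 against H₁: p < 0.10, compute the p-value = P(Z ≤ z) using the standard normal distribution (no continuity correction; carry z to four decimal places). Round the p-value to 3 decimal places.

p-value = 0.044

With x = 6 successes in n = 115, p̂ = 0.05217.
Under H₀, SE = √(p₀(1−p₀)/n) = √(0.10·0.90/115) = √0.000782609 = 0.027975.
z = (p̂ − p₀)/SE = (6/115 − 0.10)/0.027975 ≈ -1.7096.
p-value = P(Z ≤ z) with z = -1.7096 → 0.044.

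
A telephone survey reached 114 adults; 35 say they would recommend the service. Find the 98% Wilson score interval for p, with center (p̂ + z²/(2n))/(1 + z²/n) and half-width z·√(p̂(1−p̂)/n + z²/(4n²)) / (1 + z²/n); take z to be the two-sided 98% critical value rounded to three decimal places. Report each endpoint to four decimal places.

Here p̂ = 35/114 = 0.30702 and z = 2.326 (z² = 5.410276).
1 + z²/n = 1.047459.
Adjusted center: (0.30702 + z²/(2n))/1.047459 = 0.31576.
Radicand: p̂(1−p̂)/n + z²/(4n²) = 0.001866296 + 0.000104076 = 0.001970372.
Half-width = z·√(radicand)/denom = 2.326·0.044389/1.047459 = 0.09857.
So the interval runs from 0.2172 to 0.4143.

(0.2172, 0.4143)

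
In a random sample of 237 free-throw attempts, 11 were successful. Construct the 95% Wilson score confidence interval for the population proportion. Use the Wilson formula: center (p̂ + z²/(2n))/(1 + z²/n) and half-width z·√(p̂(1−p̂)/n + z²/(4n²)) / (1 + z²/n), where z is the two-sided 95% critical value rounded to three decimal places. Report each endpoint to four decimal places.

(0.0261, 0.0812)

p̂ = 11/237 = 0.04641; z = 1.960, so z² = 3.841600.
1 + z²/n = 1.016209.
Adjusted center: (0.04641 + z²/(2n))/1.016209 = 0.05365.
Radicand: p̂(1−p̂)/n + z²/(4n²) = 0.000186748 + 0.000017098 = 0.000203846.
Half-width = z·√(radicand)/denom = 1.960·0.014277/1.016209 = 0.02754.
CI: 0.05365 ± 0.02754 = (0.0261, 0.0812).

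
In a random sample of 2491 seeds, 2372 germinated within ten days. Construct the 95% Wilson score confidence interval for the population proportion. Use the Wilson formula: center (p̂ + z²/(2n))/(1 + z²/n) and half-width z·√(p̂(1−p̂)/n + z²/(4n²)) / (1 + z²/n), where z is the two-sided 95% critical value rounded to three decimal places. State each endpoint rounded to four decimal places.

(0.9431, 0.9599)

Here p̂ = 2372/2491 = 0.95223 and z = 1.960 (z² = 3.841600).
1 + z²/n = 1.001542.
Center = (0.95223 + 0.000771)/1.001542 = 0.95153.
Radicand: p̂(1−p̂)/n + z²/(4n²) = 0.000018262 + 0.000000155 = 0.000018417.
Half-width = 1.960·√0.000018417/1.001542 = 0.00840.
So the interval runs from 0.9431 to 0.9599.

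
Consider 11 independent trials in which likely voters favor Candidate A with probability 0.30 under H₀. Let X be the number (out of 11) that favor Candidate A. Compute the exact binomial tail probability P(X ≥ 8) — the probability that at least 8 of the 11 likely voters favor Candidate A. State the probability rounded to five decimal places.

P = 0.00429

X ~ Binomial(n=11, p=0.30).
P(X ≥ 8) = C(11,8)·0.30^8·0.70^3 + C(11,9)·0.30^9·0.70^2 + C(11,10)·0.30^10·0.70^1 + C(11,11)·0.30^11·0.70^0.
= 0.003713 + 0.000530 + 0.000045 + 0.000002 = 0.00429.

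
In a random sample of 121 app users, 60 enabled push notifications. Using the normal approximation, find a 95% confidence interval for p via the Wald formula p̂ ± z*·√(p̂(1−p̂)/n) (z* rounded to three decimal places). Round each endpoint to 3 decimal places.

(0.407, 0.585)

p̂ = 60/121 = 0.49587.
SE = √(p̂(1−p̂)/n) = √(0.249983/121) = 0.045453.
For 95% confidence, z* = 1.960.
Margin = 1.960·0.045453 = 0.08909.
So the interval runs from 0.407 to 0.585.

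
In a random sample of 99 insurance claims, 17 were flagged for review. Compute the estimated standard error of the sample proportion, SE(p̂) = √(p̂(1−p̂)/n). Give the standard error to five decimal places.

SE = 0.03790

p̂ = 17/99 = 0.17172.
p̂(1−p̂) = 0.142232.
SE = √(0.142232/99) = √0.001436687 = 0.03790.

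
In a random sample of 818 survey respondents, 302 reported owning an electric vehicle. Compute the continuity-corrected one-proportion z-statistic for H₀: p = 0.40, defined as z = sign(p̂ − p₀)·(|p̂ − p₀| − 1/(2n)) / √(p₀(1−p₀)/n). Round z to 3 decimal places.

Sample proportion p̂ = 302/818 = 0.36919. p̂ − p₀ = -0.030807.
Continuity correction 1/(2n) = 1/1636 = 0.000611.
Corrected numerator: |-0.030807| − 0.000611 = 0.030196.
SE₀ = √(0.40·0.60/818) = 0.017129.
z = −0.030196/0.017129 = -1.763.

z = -1.763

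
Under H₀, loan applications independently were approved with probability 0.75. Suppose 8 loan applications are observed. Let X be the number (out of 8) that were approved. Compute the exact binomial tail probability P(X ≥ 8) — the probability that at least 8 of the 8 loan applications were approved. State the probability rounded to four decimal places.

P = 0.1001

X ~ Binomial(n=8, p=0.75).
P(X ≥ 8) = C(8,8)·0.75^8·0.25^0.
= 0.100113 = 0.1001.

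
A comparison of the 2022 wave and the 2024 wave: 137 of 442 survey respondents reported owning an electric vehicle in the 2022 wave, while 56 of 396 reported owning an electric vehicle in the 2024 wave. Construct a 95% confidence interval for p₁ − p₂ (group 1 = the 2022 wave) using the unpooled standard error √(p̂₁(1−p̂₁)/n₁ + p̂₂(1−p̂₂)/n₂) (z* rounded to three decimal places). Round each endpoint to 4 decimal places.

p̂₁ = 0.30995, p̂₂ = 0.14141, so the observed difference is 0.16854.
Unpooled SE = √(p̂₁(1−p̂₁)/n₁ + p̂₂(1−p̂₂)/n₂) = √(0.000483898 + 0.000306607) = 0.028116.
z* = 1.960 at the 95% level. Margin = 1.960·0.028116 = 0.05511.
So the interval runs from 0.1134 to 0.2236.

(0.1134, 0.2236)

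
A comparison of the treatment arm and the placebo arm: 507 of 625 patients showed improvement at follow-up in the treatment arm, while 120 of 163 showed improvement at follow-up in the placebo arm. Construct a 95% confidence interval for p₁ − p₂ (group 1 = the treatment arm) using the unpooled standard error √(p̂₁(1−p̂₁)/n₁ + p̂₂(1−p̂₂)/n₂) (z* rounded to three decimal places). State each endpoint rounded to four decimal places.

p̂₁ = 507/625 = 0.81120, p̂₂ = 120/163 = 0.73620; p̂₁ − p̂₂ = 0.07500.
SE = √(0.000245047 + 0.001191480) = √0.001436527 = 0.037902.
For 95% confidence, z* = 1.960. Margin = 1.960·0.037902 = 0.07429.
Interval: 0.07500 ± 0.07429 → (0.0007, 0.1493).

(0.0007, 0.1493)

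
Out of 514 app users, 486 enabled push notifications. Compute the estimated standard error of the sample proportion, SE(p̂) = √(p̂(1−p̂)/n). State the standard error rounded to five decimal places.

Sample proportion p̂ = 486/514 = 0.94553.
p̂(1−p̂) = 0.051503.
SE = √(0.051503/514) = 0.01001.

SE = 0.01001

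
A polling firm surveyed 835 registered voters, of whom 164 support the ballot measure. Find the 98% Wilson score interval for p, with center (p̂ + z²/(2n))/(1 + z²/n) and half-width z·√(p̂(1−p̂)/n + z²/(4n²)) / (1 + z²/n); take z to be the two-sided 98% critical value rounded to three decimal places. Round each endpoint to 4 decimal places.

(0.1664, 0.2303)

p̂ = 164/835 = 0.19641; z = 2.326, so z² = 5.410276.
Denominator 1 + z²/n = 1 + 5.410276/835 = 1.006479.
Center = (0.19641 + 0.003240)/1.006479 = 0.19836.
Radicand: p̂(1−p̂)/n + z²/(4n²) = 0.000189020 + 0.000001940 = 0.000190960.
Half-width = 2.326·√0.000190960/1.006479 = 0.03194.
So the interval runs from 0.1664 to 0.2303.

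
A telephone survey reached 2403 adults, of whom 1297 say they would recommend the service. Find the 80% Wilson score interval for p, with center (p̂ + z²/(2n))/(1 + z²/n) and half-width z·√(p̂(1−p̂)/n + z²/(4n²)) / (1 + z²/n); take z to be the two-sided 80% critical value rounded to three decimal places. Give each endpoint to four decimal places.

p̂ = 1297/2403 = 0.53974; z = 1.282, so z² = 1.643524.
Denominator 1 + z²/n = 1 + 1.643524/2403 = 1.000684.
Adjusted center: (0.53974 + z²/(2n))/1.000684 = 0.53971.
Radicand: p̂(1−p̂)/n + z²/(4n²) = 0.000103379 + 0.000000071 = 0.000103450.
Half-width = z·√(radicand)/denom = 1.282·0.010171/1.000684 = 0.01303.
CI: 0.53971 ± 0.01303 = (0.5267, 0.5527).

(0.5267, 0.5527)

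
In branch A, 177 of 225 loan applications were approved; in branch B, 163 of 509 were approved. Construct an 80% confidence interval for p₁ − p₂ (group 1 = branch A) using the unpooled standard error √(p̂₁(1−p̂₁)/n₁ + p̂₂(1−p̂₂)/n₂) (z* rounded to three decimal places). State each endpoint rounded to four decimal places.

p̂₁ = 177/225 = 0.78667, p̂₂ = 163/509 = 0.32024; p̂₁ − p̂₂ = 0.46643.
Unpooled SE = √(p̂₁(1−p̂₁)/n₁ + p̂₂(1−p̂₂)/n₂) = √(0.000745877 + 0.000427672) = 0.034257.
For 80% confidence, z* = 1.282. Margin = 1.282·0.034257 = 0.04392.
CI: 0.46643 ± 0.04392 = (0.4225, 0.5103).

(0.4225, 0.5103)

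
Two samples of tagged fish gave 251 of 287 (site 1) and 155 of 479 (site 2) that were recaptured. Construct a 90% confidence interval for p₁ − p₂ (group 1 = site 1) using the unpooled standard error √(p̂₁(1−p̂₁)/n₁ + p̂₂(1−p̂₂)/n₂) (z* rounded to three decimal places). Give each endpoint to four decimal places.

(0.5033, 0.5986)

p̂₁ = 0.87456, p̂₂ = 0.32359, so the observed difference is 0.55097.
Unpooled SE = √(p̂₁(1−p̂₁)/n₁ + p̂₂(1−p̂₂)/n₂) = √(0.000382235 + 0.000456952) = 0.028969.
z* = 1.645 at the 90% level. Margin of error = 0.04765.
So the interval runs from 0.5033 to 0.5986.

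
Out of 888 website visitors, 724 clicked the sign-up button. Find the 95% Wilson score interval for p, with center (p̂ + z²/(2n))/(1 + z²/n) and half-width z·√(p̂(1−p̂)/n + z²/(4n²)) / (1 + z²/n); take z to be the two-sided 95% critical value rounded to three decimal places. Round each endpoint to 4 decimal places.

p̂ = 724/888 = 0.81532; z = 1.960, so z² = 3.841600.
1 + z²/n = 1.004326.
Center = (0.81532 + 0.002163)/1.004326 = 0.81396.
Radicand: p̂(1−p̂)/n + z²/(4n²) = 0.000169568 + 0.000001218 = 0.000170786.
Half-width = 1.960·√0.000170786/1.004326 = 0.02550.
Interval: 0.81396 ± 0.02550 → (0.7885, 0.8395).

(0.7885, 0.8395)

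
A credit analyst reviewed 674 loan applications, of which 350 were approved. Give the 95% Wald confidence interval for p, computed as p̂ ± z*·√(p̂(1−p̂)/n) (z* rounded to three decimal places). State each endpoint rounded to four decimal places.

p̂ = 350/674 = 0.51929.
SE(p̂) = √(0.51929·0.48071/674) = 0.019245.
The 95% critical value is z* = 1.960.
Margin = 1.960·0.019245 = 0.03772.
Interval: 0.51929 ± 0.03772 → (0.4816, 0.5570).

(0.4816, 0.5570)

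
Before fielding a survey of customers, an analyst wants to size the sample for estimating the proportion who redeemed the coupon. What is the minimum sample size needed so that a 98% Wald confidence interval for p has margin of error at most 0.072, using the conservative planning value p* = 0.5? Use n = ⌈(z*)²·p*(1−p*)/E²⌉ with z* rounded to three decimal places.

n = 261

z* = 2.326 at the 98% level.
p*(1−p*) = 0.2500.
Required n before rounding: 5.410276 × 0.2500 / 0.072² = 260.912.
⌈260.912⌉ = 261.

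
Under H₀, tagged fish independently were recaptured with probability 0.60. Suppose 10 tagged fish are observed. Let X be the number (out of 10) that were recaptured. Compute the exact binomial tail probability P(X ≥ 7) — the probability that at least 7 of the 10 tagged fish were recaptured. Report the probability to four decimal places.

X is binomial with n = 10 and p = 0.60.
P(X ≥ 7) = C(10,7)·0.60^7·0.40^3 + C(10,8)·0.60^8·0.40^2 + C(10,9)·0.60^9·0.40^1 + C(10,10)·0.60^10·0.40^0.
= 0.214991 + 0.120932 + 0.040311 + 0.006047 = 0.3823.

P = 0.3823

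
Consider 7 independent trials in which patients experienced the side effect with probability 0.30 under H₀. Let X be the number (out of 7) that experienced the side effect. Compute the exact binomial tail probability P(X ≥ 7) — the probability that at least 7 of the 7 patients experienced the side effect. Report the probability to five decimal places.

P = 0.00022

X ~ Binomial(n=7, p=0.30).
P(X ≥ 7) = C(7,7)·0.30^7·0.70^0.
= 0.000219 = 0.00022.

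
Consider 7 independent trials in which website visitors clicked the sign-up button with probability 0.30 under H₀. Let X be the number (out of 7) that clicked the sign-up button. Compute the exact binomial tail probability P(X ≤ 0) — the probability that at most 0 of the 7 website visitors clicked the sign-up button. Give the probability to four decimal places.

P = 0.0824

X is binomial with n = 7 and p = 0.30.
P(X ≤ 0) = C(7,0)·0.30^0·0.70^7.
= 0.082354 = 0.0824.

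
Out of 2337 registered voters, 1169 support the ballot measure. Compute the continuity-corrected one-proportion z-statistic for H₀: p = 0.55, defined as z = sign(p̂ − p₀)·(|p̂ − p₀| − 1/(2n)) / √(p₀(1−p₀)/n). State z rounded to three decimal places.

z = -4.817

The sample proportion is 1169/2337 = 0.50021. p̂ − p₀ = -0.049786.
Continuity correction 1/(2n) = 1/4674 = 0.000214.
Corrected numerator: |-0.049786| − 0.000214 = 0.049572.
SE₀ = √(0.55·0.45/2337) = 0.010291.
z = (−)0.049572/0.010291 = -4.817.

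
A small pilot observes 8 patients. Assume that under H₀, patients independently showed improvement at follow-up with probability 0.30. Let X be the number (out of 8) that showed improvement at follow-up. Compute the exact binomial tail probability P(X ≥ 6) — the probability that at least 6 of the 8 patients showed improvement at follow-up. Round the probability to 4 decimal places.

P = 0.0113

X ~ Binomial(n=8, p=0.30).
P(X ≥ 6) = C(8,6)·0.30^6·0.70^2 + C(8,7)·0.30^7·0.70^1 + C(8,8)·0.30^8·0.70^0.
= 0.010002 + 0.001225 + 0.000066 = 0.0113.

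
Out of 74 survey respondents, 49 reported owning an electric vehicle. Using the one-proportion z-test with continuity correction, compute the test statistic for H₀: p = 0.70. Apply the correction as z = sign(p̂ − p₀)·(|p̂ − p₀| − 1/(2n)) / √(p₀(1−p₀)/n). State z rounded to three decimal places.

Sample proportion p̂ = 49/74 = 0.66216. p̂ − p₀ = -0.037838.
1/(2n) = 0.006757.
Corrected numerator: |-0.037838| − 0.006757 = 0.031081.
SE₀ = √(0.70·0.30/74) = 0.053271.
z = −0.031081/0.053271 = -0.583.

z = -0.583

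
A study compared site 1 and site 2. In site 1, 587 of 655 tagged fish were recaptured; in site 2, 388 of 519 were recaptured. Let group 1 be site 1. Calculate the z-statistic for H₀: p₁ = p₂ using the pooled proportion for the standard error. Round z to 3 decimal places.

z = 6.739

p̂₁ = 587/655 = 0.89618, p̂₂ = 388/519 = 0.74759.
Pooling: p̂ = 975/1174 = 0.83049.
Pooled SE = √[0.1407737·0.00345350] ≈ 0.022049.
z = (p̂₁ − p̂₂)/SE = (0.89618 − 0.74759)/0.022049 = 0.14859/0.022049 = 6.739.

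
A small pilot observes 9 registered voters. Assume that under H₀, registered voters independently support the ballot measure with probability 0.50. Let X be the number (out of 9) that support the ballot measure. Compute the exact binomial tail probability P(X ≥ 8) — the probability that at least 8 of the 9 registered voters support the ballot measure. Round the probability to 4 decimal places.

X is binomial with n = 9 and p = 0.50.
P(X ≥ 8) = C(9,8)·0.50^8·0.50^1 + C(9,9)·0.50^9·0.50^0.
= 0.017578 + 0.001953 = 0.0195.

P = 0.0195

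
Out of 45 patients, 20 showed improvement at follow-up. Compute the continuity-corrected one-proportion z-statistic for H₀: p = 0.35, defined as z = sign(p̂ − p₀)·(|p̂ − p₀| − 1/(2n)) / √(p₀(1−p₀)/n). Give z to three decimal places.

The sample proportion is 20/45 = 0.44444. p̂ − p₀ = 0.094444.
1/(2n) = 0.011111.
Corrected numerator: |0.094444| − 0.011111 = 0.083333.
Null standard error: √(0.35·0.65/45) = √0.005055556 = 0.071102.
z = (+)0.083333/0.071102 = 1.172.

z = 1.172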